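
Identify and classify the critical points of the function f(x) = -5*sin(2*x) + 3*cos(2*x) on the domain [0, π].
f'(x) = -6*sin(2*x) - 10*cos(2*x)

Solve f'(x) = 0 on [0, π]:
  f'(x) = 0 ⇔ -5*cos(2*x) = 3*sin(2*x) ⇔ tan(2*x) = -5/3, i.e. 2*x = arctan(-5/3) + nπ; keep the solutions lying in [0, π].
  ⇒ x = -atan(5/3)/2 + pi/2 ≈ 1.0556, pi - atan(5/3)/2 ≈ 2.6264

f''(x) = 20*sin(2*x) - 12*cos(2*x)
Second-derivative test at each critical point:
  f''(1.0556) = 23.3238 > 0 → local minimum
  f''(2.6264) = -23.3238 < 0 → local maximum

Critical points: x = -atan(5/3)/2 + pi/2 ≈ 1.0556 (local minimum); x = pi - atan(5/3)/2 ≈ 2.6264 (local maximum)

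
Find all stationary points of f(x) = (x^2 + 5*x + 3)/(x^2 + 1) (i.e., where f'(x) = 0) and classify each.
f'(x) = (-5*x^2 - 4*x + 5)/(x^4 + 2*x^2 + 1)

Solve f'(x) = 0:
  f'(x) = -(5*x^2 + 4*x - 5)/(x^2 + 1)^2; the denominator is positive wherever f is defined, so f'(x) = 0 ⇔ -5*x^2 - 4*x + 5 = 0.
  5*x^2 + 4*x - 5 = 0 has no rational roots; quadratic formula: x = (-4 ± √116)/10.
  ⇒ x = -sqrt(29)/5 - 2/5 ≈ -1.4770, -2/5 + sqrt(29)/5 ≈ 0.6770

f''(x) = 2*(5*x^3 + 6*x^2 - 15*x - 2)/(x^6 + 3*x^4 + 3*x^2 + 1)
Second-derivative test at each critical point:
  f''(-1.4770) = 1.0640 > 0 → local minimum
  f''(0.6770) = -5.0640 < 0 → local maximum

Critical points: x = -sqrt(29)/5 - 2/5 ≈ -1.4770 (local minimum); x = -2/5 + sqrt(29)/5 ≈ 0.6770 (local maximum)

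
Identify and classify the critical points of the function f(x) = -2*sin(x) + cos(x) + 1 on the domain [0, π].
f'(x) = -sin(x) - 2*cos(x)

Solve f'(x) = 0 on [0, π]:
  f'(x) = 0 ⇔ -2*cos(x) = sin(x) ⇔ tan(x) = -2, i.e. x = arctan(-2) + nπ; keep the solutions lying in [0, π].
  ⇒ x = pi - atan(2) ≈ 2.0344

f''(x) = 2*sin(x) - cos(x)
Second-derivative test at each critical point:
  f''(2.0344) = 2.2361 > 0 → local minimum

Critical points: x = pi - atan(2) ≈ 2.0344 (local minimum)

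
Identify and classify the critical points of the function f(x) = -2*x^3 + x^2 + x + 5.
f'(x) = -6*x^2 + 2*x + 1

Solve f'(x) = 0:
  6*x^2 - 2*x - 1 = 0 has no rational roots; quadratic formula: x = (2 ± √28)/12.
  ⇒ x = 1/6 - sqrt(7)/6 ≈ -0.2743, 1/6 + sqrt(7)/6 ≈ 0.6076

f''(x) = 2 - 12*x
Second-derivative test at each critical point:
  f''(-0.2743) = 5.2915 > 0 → local minimum
  f''(0.6076) = -5.2915 < 0 → local maximum

Critical points: x = 1/6 - sqrt(7)/6 ≈ -0.2743 (local minimum); x = 1/6 + sqrt(7)/6 ≈ 0.6076 (local maximum)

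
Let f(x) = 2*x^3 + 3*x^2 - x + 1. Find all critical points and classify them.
f'(x) = 6*x^2 + 6*x - 1

Solve f'(x) = 0:
  6*x^2 + 6*x - 1 = 0 has no rational roots; quadratic formula: x = (-6 ± √60)/12.
  ⇒ x = -sqrt(15)/6 - 1/2 ≈ -1.1455, -1/2 + sqrt(15)/6 ≈ 0.1455

f''(x) = 12*x + 6
Second-derivative test at each critical point:
  f''(-1.1455) = -7.7460 < 0 → local maximum
  f''(0.1455) = 7.7460 > 0 → local minimum

Critical points: x = -sqrt(15)/6 - 1/2 ≈ -1.1455 (local maximum); x = -1/2 + sqrt(15)/6 ≈ 0.1455 (local minimum)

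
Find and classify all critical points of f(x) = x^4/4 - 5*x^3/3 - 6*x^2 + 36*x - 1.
f'(x) = x^3 - 5*x^2 - 12*x + 36

Solve f'(x) = 0:
  Factor: x^3 - 5*x^2 - 12*x + 36 = (x - 6)*(x - 2)*(x + 3) = 0.
  ⇒ x = -3, 2, 6

f''(x) = 3*x^2 - 10*x - 12
Second-derivative test at each critical point:
  f''(-3) = 45 > 0 → local minimum
  f''(2) = -20 < 0 → local maximum
  f''(6) = 36 > 0 → local minimum

Critical points: x = -3 (local minimum); x = 2 (local maximum); x = 6 (local minimum)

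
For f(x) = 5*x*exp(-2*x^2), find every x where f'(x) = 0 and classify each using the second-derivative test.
f'(x) = 5*(1 - 4*x^2)*exp(-2*x^2)

Solve f'(x) = 0:
  f'(x) = (5 - 20*x^2)·exp(-2*x^2) and exp(-2*x^2) > 0 for every x, so f'(x) = 0 ⇔ 5 - 20*x^2 = 0.
  Factor: 5 - 20*x^2 = -5*(2*x - 1)*(2*x + 1) = 0.
  ⇒ x = -1/2, 1/2

f''(x) = (80*x^3 - 60*x)*exp(-2*x^2)
Second-derivative test at each critical point:
  f''(-1/2) = 12.1306 > 0 → local minimum
  f''(1/2) = -12.1306 < 0 → local maximum

Critical points: x = -1/2 (local minimum); x = 1/2 (local maximum)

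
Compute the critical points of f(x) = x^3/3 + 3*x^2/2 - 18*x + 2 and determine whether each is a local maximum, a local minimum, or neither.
f'(x) = x^2 + 3*x - 18

Solve f'(x) = 0:
  Factor: x^2 + 3*x - 18 = (x - 3)*(x + 6) = 0.
  ⇒ x = -6, 3

f''(x) = 2*x + 3
Second-derivative test at each critical point:
  f''(-6) = -9 < 0 → local maximum
  f''(3) = 9 > 0 → local minimum

Critical points: x = -6 (local maximum); x = 3 (local minimum)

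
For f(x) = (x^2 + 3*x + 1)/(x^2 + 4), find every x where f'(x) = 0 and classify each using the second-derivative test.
f'(x) = 3*(-x^2 + 2*x + 4)/(x^4 + 8*x^2 + 16)

Solve f'(x) = 0:
  f'(x) = -3*(x^2 - 2*x - 4)/(x^2 + 4)^2; the denominator is positive wherever f is defined, so f'(x) = 0 ⇔ -3*x^2 + 6*x + 12 = 0.
  Factor: -3*x^2 + 6*x + 12 = -3*(x^2 - 2*x - 4); x^2 - 2*x - 4 = 0 has no rational roots; quadratic formula: x = (2 ± √20)/2.
  ⇒ x = 1 - sqrt(5) ≈ -1.2361, 1 + sqrt(5) ≈ 3.2361

f''(x) = 6*(x^3 - 3*x^2 - 12*x + 4)/(x^6 + 12*x^4 + 48*x^2 + 64)
Second-derivative test at each critical point:
  f''(-1.2361) = 0.4391 > 0 → local minimum
  f''(3.2361) = -0.0641 < 0 → local maximum

Critical points: x = 1 - sqrt(5) ≈ -1.2361 (local minimum); x = 1 + sqrt(5) ≈ 3.2361 (local maximum)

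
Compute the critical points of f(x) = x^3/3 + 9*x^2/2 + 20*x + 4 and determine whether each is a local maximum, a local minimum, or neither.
f'(x) = x^2 + 9*x + 20

Solve f'(x) = 0:
  Factor: x^2 + 9*x + 20 = (x + 4)*(x + 5) = 0.
  ⇒ x = -5, -4

f''(x) = 2*x + 9
Second-derivative test at each critical point:
  f''(-5) = -1 < 0 → local maximum
  f''(-4) = 1 > 0 → local minimum

Critical points: x = -5 (local maximum); x = -4 (local minimum)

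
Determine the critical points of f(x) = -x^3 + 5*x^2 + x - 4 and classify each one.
f'(x) = -3*x^2 + 10*x + 1

Solve f'(x) = 0:
  3*x^2 - 10*x - 1 = 0 has no rational roots; quadratic formula: x = (10 ± √112)/6.
  ⇒ x = 5/3 - 2*sqrt(7)/3 ≈ -0.0972, 5/3 + 2*sqrt(7)/3 ≈ 3.4305

f''(x) = 10 - 6*x
Second-derivative test at each critical point:
  f''(-0.0972) = 10.5830 > 0 → local minimum
  f''(3.4305) = -10.5830 < 0 → local maximum

Critical points: x = 5/3 - 2*sqrt(7)/3 ≈ -0.0972 (local minimum); x = 5/3 + 2*sqrt(7)/3 ≈ 3.4305 (local maximum)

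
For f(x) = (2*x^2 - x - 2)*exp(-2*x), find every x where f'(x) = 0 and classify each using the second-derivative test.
f'(x) = (-4*x^2 + 6*x + 3)*exp(-2*x)

Solve f'(x) = 0:
  f'(x) = (-4*x^2 + 6*x + 3)·exp(-2*x) and exp(-2*x) > 0 for every x, so f'(x) = 0 ⇔ -4*x^2 + 6*x + 3 = 0.
  4*x^2 - 6*x - 3 = 0 has no rational roots; quadratic formula: x = (6 ± √84)/8.
  ⇒ x = 3/4 - sqrt(21)/4 ≈ -0.3956, 3/4 + sqrt(21)/4 ≈ 1.8956

f''(x) = 4*x*(2*x - 5)*exp(-2*x)
Second-derivative test at each critical point:
  f''(-0.3956) = 20.2205 > 0 → local minimum
  f''(1.8956) = -0.2068 < 0 → local maximum

Critical points: x = 3/4 - sqrt(21)/4 ≈ -0.3956 (local minimum); x = 3/4 + sqrt(21)/4 ≈ 1.8956 (local maximum)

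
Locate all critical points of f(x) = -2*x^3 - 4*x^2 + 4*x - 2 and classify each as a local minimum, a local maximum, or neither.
f'(x) = -6*x^2 - 8*x + 4

Solve f'(x) = 0:
  Factor: -6*x^2 - 8*x + 4 = -2*(3*x^2 + 4*x - 2); 3*x^2 + 4*x - 2 = 0 has no rational roots; quadratic formula: x = (-4 ± √40)/6.
  ⇒ x = -sqrt(10)/3 - 2/3 ≈ -1.7208, -2/3 + sqrt(10)/3 ≈ 0.3874

f''(x) = -12*x - 8
Second-derivative test at each critical point:
  f''(-1.7208) = 12.6491 > 0 → local minimum
  f''(0.3874) = -12.6491 < 0 → local maximum

Critical points: x = -sqrt(10)/3 - 2/3 ≈ -1.7208 (local minimum); x = -2/3 + sqrt(10)/3 ≈ 0.3874 (local maximum)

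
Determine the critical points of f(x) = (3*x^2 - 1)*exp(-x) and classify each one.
f'(x) = (-3*x^2 + 6*x + 1)*exp(-x)

Solve f'(x) = 0:
  f'(x) = (-3*x^2 + 6*x + 1)·exp(-x) and exp(-x) > 0 for every x, so f'(x) = 0 ⇔ -3*x^2 + 6*x + 1 = 0.
  3*x^2 - 6*x - 1 = 0 has no rational roots; quadratic formula: x = (6 ± √48)/6.
  ⇒ x = 1 - 2*sqrt(3)/3 ≈ -0.1547, 1 + 2*sqrt(3)/3 ≈ 2.1547

f''(x) = (3*x^2 - 12*x + 5)*exp(-x)
Second-derivative test at each critical point:
  f''(-0.1547) = 8.0873 > 0 → local minimum
  f''(2.1547) = -0.8032 < 0 → local maximum

Critical points: x = 1 - 2*sqrt(3)/3 ≈ -0.1547 (local minimum); x = 1 + 2*sqrt(3)/3 ≈ 2.1547 (local maximum)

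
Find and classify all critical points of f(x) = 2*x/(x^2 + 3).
f'(x) = 2*(3 - x^2)/(x^4 + 6*x^2 + 9)

Solve f'(x) = 0:
  f'(x) = -2*(x^2 - 3)/(x^2 + 3)^2; the denominator is positive wherever f is defined, so f'(x) = 0 ⇔ 6 - 2*x^2 = 0.
  Factor: 6 - 2*x^2 = -2*(x^2 - 3); x^2 - 3 = 0 has no rational roots; quadratic formula: x = (0 ± √12)/2.
  ⇒ x = -sqrt(3) ≈ -1.7321, sqrt(3) ≈ 1.7321

f''(x) = 4*x*(x^2 - 9)/(x^2 + 3)^3
Second-derivative test at each critical point:
  f''(-1.7321) = 0.1925 > 0 → local minimum
  f''(1.7321) = -0.1925 < 0 → local maximum

Critical points: x = -sqrt(3) ≈ -1.7321 (local minimum); x = sqrt(3) ≈ 1.7321 (local maximum)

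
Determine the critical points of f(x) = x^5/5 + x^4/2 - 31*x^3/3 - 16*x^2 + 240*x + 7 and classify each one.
f'(x) = x^4 + 2*x^3 - 31*x^2 - 32*x + 240

Solve f'(x) = 0:
  Factor: x^4 + 2*x^3 - 31*x^2 - 32*x + 240 = (x - 4)*(x - 3)*(x + 4)*(x + 5) = 0.
  ⇒ x = -5, -4, 3, 4

f''(x) = 4*x^3 + 6*x^2 - 62*x - 32
Second-derivative test at each critical point:
  f''(-5) = -72 < 0 → local maximum
  f''(-4) = 56 > 0 → local minimum
  f''(3) = -56 < 0 → local maximum
  f''(4) = 72 > 0 → local minimum

Critical points: x = -5 (local maximum); x = -4 (local minimum); x = 3 (local maximum); x = 4 (local minimum)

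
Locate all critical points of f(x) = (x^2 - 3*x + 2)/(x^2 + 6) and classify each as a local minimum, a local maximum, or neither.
f'(x) = (3*x^2 + 8*x - 18)/(x^4 + 12*x^2 + 36)

Solve f'(x) = 0:
  f'(x) = (3*x^2 + 8*x - 18)/(x^2 + 6)^2; the denominator is positive wherever f is defined, so f'(x) = 0 ⇔ 3*x^2 + 8*x - 18 = 0.
  3*x^2 + 8*x - 18 = 0 has no rational roots; quadratic formula: x = (-8 ± √280)/6.
  ⇒ x = -sqrt(70)/3 - 4/3 ≈ -4.1222, -4/3 + sqrt(70)/3 ≈ 1.4555

f''(x) = 6*(-x^3 - 4*x^2 + 18*x + 8)/(x^6 + 18*x^4 + 108*x^2 + 216)
Second-derivative test at each critical point:
  f''(-4.1222) = -0.0317 < 0 → local maximum
  f''(1.4555) = 0.2539 > 0 → local minimum

Critical points: x = -sqrt(70)/3 - 4/3 ≈ -4.1222 (local maximum); x = -4/3 + sqrt(70)/3 ≈ 1.4555 (local minimum)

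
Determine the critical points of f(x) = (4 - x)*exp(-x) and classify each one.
f'(x) = (x - 5)*exp(-x)

Solve f'(x) = 0:
  f'(x) = (x - 5)·exp(-x) and exp(-x) > 0 for every x, so f'(x) = 0 ⇔ x - 5 = 0.
  x - 5 = 0.
  ⇒ x = 5

f''(x) = (6 - x)*exp(-x)
Second-derivative test at each critical point:
  f''(5) = 0.0067 > 0 → local minimum

Critical points: x = 5 (local minimum)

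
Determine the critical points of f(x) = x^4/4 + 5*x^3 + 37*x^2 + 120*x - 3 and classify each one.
f'(x) = x^3 + 15*x^2 + 74*x + 120

Solve f'(x) = 0:
  Factor: x^3 + 15*x^2 + 74*x + 120 = (x + 4)*(x + 5)*(x + 6) = 0.
  ⇒ x = -6, -5, -4

f''(x) = 3*x^2 + 30*x + 74
Second-derivative test at each critical point:
  f''(-6) = 2 > 0 → local minimum
  f''(-5) = -1 < 0 → local maximum
  f''(-4) = 2 > 0 → local minimum

Critical points: x = -6 (local minimum); x = -5 (local maximum); x = -4 (local minimum)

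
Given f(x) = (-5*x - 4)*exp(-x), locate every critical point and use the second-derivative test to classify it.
f'(x) = (5*x - 1)*exp(-x)

Solve f'(x) = 0:
  f'(x) = (5*x - 1)·exp(-x) and exp(-x) > 0 for every x, so f'(x) = 0 ⇔ 5*x - 1 = 0.
  5*x - 1 = 0.
  ⇒ x = 1/5

f''(x) = (6 - 5*x)*exp(-x)
Second-derivative test at each critical point:
  f''(1/5) = 4.0937 > 0 → local minimum

Critical points: x = 1/5 (local minimum)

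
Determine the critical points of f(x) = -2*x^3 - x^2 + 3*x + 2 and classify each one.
f'(x) = -6*x^2 - 2*x + 3

Solve f'(x) = 0:
  6*x^2 + 2*x - 3 = 0 has no rational roots; quadratic formula: x = (-2 ± √76)/12.
  ⇒ x = -sqrt(19)/6 - 1/6 ≈ -0.8931, -1/6 + sqrt(19)/6 ≈ 0.5598

f''(x) = -12*x - 2
Second-derivative test at each critical point:
  f''(-0.8931) = 8.7178 > 0 → local minimum
  f''(0.5598) = -8.7178 < 0 → local maximum

Critical points: x = -sqrt(19)/6 - 1/6 ≈ -0.8931 (local minimum); x = -1/6 + sqrt(19)/6 ≈ 0.5598 (local maximum)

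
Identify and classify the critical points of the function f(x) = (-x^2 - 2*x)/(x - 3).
f'(x) = (-x^2 + 6*x + 6)/(x^2 - 6*x + 9)

Solve f'(x) = 0:
  f'(x) = -(x^2 - 6*x - 6)/(x - 3)^2; the denominator is positive wherever f is defined, so f'(x) = 0 ⇔ -x^2 + 6*x + 6 = 0.
  x^2 - 6*x - 6 = 0 has no rational roots; quadratic formula: x = (6 ± √60)/2.
  ⇒ x = 3 - sqrt(15) ≈ -0.8730, 3 + sqrt(15) ≈ 6.8730

f''(x) = -30/(x^3 - 9*x^2 + 27*x - 27)
Second-derivative test at each critical point:
  f''(-0.8730) = 0.5164 > 0 → local minimum
  f''(6.8730) = -0.5164 < 0 → local maximum

Critical points: x = 3 - sqrt(15) ≈ -0.8730 (local minimum); x = 3 + sqrt(15) ≈ 6.8730 (local maximum)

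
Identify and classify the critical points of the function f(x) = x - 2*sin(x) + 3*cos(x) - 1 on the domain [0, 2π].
f'(x) = -3*sin(x) - 2*cos(x) + 1

Solve f'(x) = 0 on [0, 2π]:
  f'(x) = 0 ⇔ -3*sin(x) - 2*cos(x) = -1. Write the left side as R·cos(x + φ) with R = √((-2)² + 3²) = sqrt(13), cos φ = -2*sqrt(13)/13, sin φ = 3*sqrt(13)/13; then cos(x + φ) = -sqrt(13)/13. Solve for x and keep the solutions lying in [0, 2π].
  ⇒ x = atan((3 + 4*sqrt(3))/(2 - 6*sqrt(3))) + pi ≈ 2.2726, atan((3 - 4*sqrt(3))/(2 + 6*sqrt(3))) + 2*pi ≈ 5.9762

f''(x) = 2*sin(x) - 3*cos(x)
Second-derivative test at each critical point:
  f''(2.2726) = 3.4641 > 0 → local minimum
  f''(5.9762) = -3.4641 < 0 → local maximum

Critical points: x = atan((3 + 4*sqrt(3))/(2 - 6*sqrt(3))) + pi ≈ 2.2726 (local minimum); x = atan((3 - 4*sqrt(3))/(2 + 6*sqrt(3))) + 2*pi ≈ 5.9762 (local maximum)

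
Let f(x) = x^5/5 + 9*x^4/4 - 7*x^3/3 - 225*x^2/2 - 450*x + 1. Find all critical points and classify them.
f'(x) = x^4 + 9*x^3 - 7*x^2 - 225*x - 450

Solve f'(x) = 0:
  Factor: x^4 + 9*x^3 - 7*x^2 - 225*x - 450 = (x - 5)*(x + 3)*(x + 5)*(x + 6) = 0.
  ⇒ x = -6, -5, -3, 5

f''(x) = 4*x^3 + 27*x^2 - 14*x - 225
Second-derivative test at each critical point:
  f''(-6) = -33 < 0 → local maximum
  f''(-5) = 20 > 0 → local minimum
  f''(-3) = -48 < 0 → local maximum
  f''(5) = 880 > 0 → local minimum

Critical points: x = -6 (local maximum); x = -5 (local minimum); x = -3 (local maximum); x = 5 (local minimum)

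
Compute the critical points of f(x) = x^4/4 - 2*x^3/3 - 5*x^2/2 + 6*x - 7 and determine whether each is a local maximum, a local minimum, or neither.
f'(x) = x^3 - 2*x^2 - 5*x + 6

Solve f'(x) = 0:
  Factor: x^3 - 2*x^2 - 5*x + 6 = (x - 3)*(x - 1)*(x + 2) = 0.
  ⇒ x = -2, 1, 3

f''(x) = 3*x^2 - 4*x - 5
Second-derivative test at each critical point:
  f''(-2) = 15 > 0 → local minimum
  f''(1) = -6 < 0 → local maximum
  f''(3) = 10 > 0 → local minimum

Critical points: x = -2 (local minimum); x = 1 (local maximum); x = 3 (local minimum)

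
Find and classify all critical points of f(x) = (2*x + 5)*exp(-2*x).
f'(x) = 4*(-x - 2)*exp(-2*x)

Solve f'(x) = 0:
  f'(x) = (-4*x - 8)·exp(-2*x) and exp(-2*x) > 0 for every x, so f'(x) = 0 ⇔ -4*x - 8 = 0.
  Factor: -4*x - 8 = -4*(x + 2) = 0.
  ⇒ x = -2

f''(x) = 4*(2*x + 3)*exp(-2*x)
Second-derivative test at each critical point:
  f''(-2) = -218.3926 < 0 → local maximum

Critical points: x = -2 (local maximum)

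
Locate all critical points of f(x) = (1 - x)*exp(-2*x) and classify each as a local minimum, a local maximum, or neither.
f'(x) = (2*x - 3)*exp(-2*x)

Solve f'(x) = 0:
  f'(x) = (2*x - 3)·exp(-2*x) and exp(-2*x) > 0 for every x, so f'(x) = 0 ⇔ 2*x - 3 = 0.
  2*x - 3 = 0.
  ⇒ x = 3/2

f''(x) = 4*(2 - x)*exp(-2*x)
Second-derivative test at each critical point:
  f''(3/2) = 0.0996 > 0 → local minimum

Critical points: x = 3/2 (local minimum)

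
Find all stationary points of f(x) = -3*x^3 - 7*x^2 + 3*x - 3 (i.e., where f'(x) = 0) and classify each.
f'(x) = -9*x^2 - 14*x + 3

Solve f'(x) = 0:
  9*x^2 + 14*x - 3 = 0 has no rational roots; quadratic formula: x = (-14 ± √304)/18.
  ⇒ x = -2*sqrt(19)/9 - 7/9 ≈ -1.7464, -7/9 + 2*sqrt(19)/9 ≈ 0.1909

f''(x) = -18*x - 14
Second-derivative test at each critical point:
  f''(-1.7464) = 17.4356 > 0 → local minimum
  f''(0.1909) = -17.4356 < 0 → local maximum

Critical points: x = -2*sqrt(19)/9 - 7/9 ≈ -1.7464 (local minimum); x = -7/9 + 2*sqrt(19)/9 ≈ 0.1909 (local maximum)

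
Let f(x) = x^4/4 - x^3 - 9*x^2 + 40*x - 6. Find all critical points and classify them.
f'(x) = x^3 - 3*x^2 - 18*x + 40

Solve f'(x) = 0:
  Factor: x^3 - 3*x^2 - 18*x + 40 = (x - 5)*(x - 2)*(x + 4) = 0.
  ⇒ x = -4, 2, 5

f''(x) = 3*x^2 - 6*x - 18
Second-derivative test at each critical point:
  f''(-4) = 54 > 0 → local minimum
  f''(2) = -18 < 0 → local maximum
  f''(5) = 27 > 0 → local minimum

Critical points: x = -4 (local minimum); x = 2 (local maximum); x = 5 (local minimum)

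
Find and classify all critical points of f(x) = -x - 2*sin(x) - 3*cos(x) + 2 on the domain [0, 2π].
f'(x) = 3*sin(x) - 2*cos(x) - 1

Solve f'(x) = 0 on [0, 2π]:
  f'(x) = 0 ⇔ 3*sin(x) - 2*cos(x) = 1. Write the left side as R·cos(x + φ) with R = √((-2)² + (-3)²) = sqrt(13), cos φ = -2*sqrt(13)/13, sin φ = -3*sqrt(13)/13; then cos(x + φ) = sqrt(13)/13. Solve for x and keep the solutions lying in [0, 2π].
  ⇒ x = atan((3 + 4*sqrt(3))/(-2 + 6*sqrt(3))) ≈ 0.8690, atan((3 - 4*sqrt(3))/(-6*sqrt(3) - 2)) + pi ≈ 3.4486

f''(x) = 2*sin(x) + 3*cos(x)
Second-derivative test at each critical point:
  f''(0.8690) = 3.4641 > 0 → local minimum
  f''(3.4486) = -3.4641 < 0 → local maximum

Critical points: x = atan((3 + 4*sqrt(3))/(-2 + 6*sqrt(3))) ≈ 0.8690 (local minimum); x = atan((3 - 4*sqrt(3))/(-6*sqrt(3) - 2)) + pi ≈ 3.4486 (local maximum)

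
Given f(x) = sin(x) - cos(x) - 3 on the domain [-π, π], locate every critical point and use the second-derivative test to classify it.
f'(x) = sin(x) + cos(x)

Solve f'(x) = 0 on [-π, π]:
  f'(x) = 0 ⇔ cos(x) = -sin(x) ⇔ tan(x) = -1, i.e. x = arctan(-1) + nπ; keep the solutions lying in [-π, π].
  ⇒ x = -pi/4 ≈ -0.7854, 3*pi/4 ≈ 2.3562

f''(x) = -sin(x) + cos(x)
Second-derivative test at each critical point:
  f''(-0.7854) = 1.4142 > 0 → local minimum
  f''(2.3562) = -1.4142 < 0 → local maximum

Critical points: x = -pi/4 ≈ -0.7854 (local minimum); x = 3*pi/4 ≈ 2.3562 (local maximum)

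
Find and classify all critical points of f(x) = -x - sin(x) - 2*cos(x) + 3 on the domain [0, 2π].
f'(x) = 2*sin(x) - cos(x) - 1

Solve f'(x) = 0 on [0, 2π]:
  f'(x) = 0 ⇔ 2*sin(x) - cos(x) = 1. Write the left side as R·cos(x + φ) with R = √((-1)² + (-2)²) = sqrt(5), cos φ = -sqrt(5)/5, sin φ = -2*sqrt(5)/5; then cos(x + φ) = sqrt(5)/5. Solve for x and keep the solutions lying in [0, 2π].
  ⇒ x = atan(4/3) ≈ 0.9273, pi ≈ 3.1416

f''(x) = sin(x) + 2*cos(x)
Second-derivative test at each critical point:
  f''(0.9273) = 2 > 0 → local minimum
  f''(3.1416) = -2 < 0 → local maximum

Critical points: x = atan(4/3) ≈ 0.9273 (local minimum); x = pi ≈ 3.1416 (local maximum)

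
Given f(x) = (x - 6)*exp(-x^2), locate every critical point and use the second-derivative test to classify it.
f'(x) = (-2*x*(x - 6) + 1)*exp(-x^2)

Solve f'(x) = 0:
  f'(x) = (-2*x^2 + 12*x + 1)·exp(-x^2) and exp(-x^2) > 0 for every x, so f'(x) = 0 ⇔ -2*x^2 + 12*x + 1 = 0.
  2*x^2 - 12*x - 1 = 0 has no rational roots; quadratic formula: x = (12 ± √152)/4.
  ⇒ x = 3 - sqrt(38)/2 ≈ -0.0822, 3 + sqrt(38)/2 ≈ 6.0822

f''(x) = 2*(2*x^2*(x - 6) - 3*x + 6)*exp(-x^2)
Second-derivative test at each critical point:
  f''(-0.0822) = 12.2458 > 0 → local minimum
  f''(6.0822) = -1.059e-15 < 0 → local maximum

Critical points: x = 3 - sqrt(38)/2 ≈ -0.0822 (local minimum); x = 3 + sqrt(38)/2 ≈ 6.0822 (local maximum)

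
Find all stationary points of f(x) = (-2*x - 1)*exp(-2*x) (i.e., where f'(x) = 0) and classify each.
f'(x) = 4*x*exp(-2*x)

Solve f'(x) = 0:
  f'(x) = (4*x)·exp(-2*x) and exp(-2*x) > 0 for every x, so f'(x) = 0 ⇔ 4*x = 0.
  4*x = 0.
  ⇒ x = 0

f''(x) = 4*(1 - 2*x)*exp(-2*x)
Second-derivative test at each critical point:
  f''(0) = 4 > 0 → local minimum

Critical points: x = 0 (local minimum)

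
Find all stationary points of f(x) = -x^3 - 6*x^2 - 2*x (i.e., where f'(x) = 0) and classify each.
f'(x) = -3*x^2 - 12*x - 2

Solve f'(x) = 0:
  3*x^2 + 12*x + 2 = 0 has no rational roots; quadratic formula: x = (-12 ± √120)/6.
  ⇒ x = -2 - sqrt(30)/3 ≈ -3.8257, -2 + sqrt(30)/3 ≈ -0.1743

f''(x) = -6*x - 12
Second-derivative test at each critical point:
  f''(-3.8257) = 10.9545 > 0 → local minimum
  f''(-0.1743) = -10.9545 < 0 → local maximum

Critical points: x = -2 - sqrt(30)/3 ≈ -3.8257 (local minimum); x = -2 + sqrt(30)/3 ≈ -0.1743 (local maximum)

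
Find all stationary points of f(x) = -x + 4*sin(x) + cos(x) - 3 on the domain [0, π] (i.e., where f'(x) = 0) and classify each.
f'(x) = -sin(x) + 4*cos(x) - 1

Solve f'(x) = 0 on [0, π]:
  f'(x) = 0 ⇔ -sin(x) + 4*cos(x) = 1. Write the left side as R·cos(x + φ) with R = √(4² + 1²) = sqrt(17), cos φ = 4*sqrt(17)/17, sin φ = sqrt(17)/17; then cos(x + φ) = sqrt(17)/17. Solve for x and keep the solutions lying in [0, π].
  ⇒ x = atan(15/8) ≈ 1.0808

f''(x) = -4*sin(x) - cos(x)
Second-derivative test at each critical point:
  f''(1.0808) = -4 < 0 → local maximum

Critical points: x = atan(15/8) ≈ 1.0808 (local maximum)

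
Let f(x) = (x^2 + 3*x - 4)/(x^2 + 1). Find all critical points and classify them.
f'(x) = (-3*x^2 + 10*x + 3)/(x^4 + 2*x^2 + 1)

Solve f'(x) = 0:
  f'(x) = -(3*x^2 - 10*x - 3)/(x^2 + 1)^2; the denominator is positive wherever f is defined, so f'(x) = 0 ⇔ -3*x^2 + 10*x + 3 = 0.
  3*x^2 - 10*x - 3 = 0 has no rational roots; quadratic formula: x = (10 ± √136)/6.
  ⇒ x = 5/3 - sqrt(34)/3 ≈ -0.2770, 5/3 + sqrt(34)/3 ≈ 3.6103

f''(x) = 2*(3*x^3 - 15*x^2 - 9*x + 5)/(x^6 + 3*x^4 + 3*x^2 + 1)
Second-derivative test at each critical point:
  f''(-0.2770) = 10.0592 > 0 → local minimum
  f''(3.6103) = -0.0592 < 0 → local maximum

Critical points: x = 5/3 - sqrt(34)/3 ≈ -0.2770 (local minimum); x = 5/3 + sqrt(34)/3 ≈ 3.6103 (local maximum)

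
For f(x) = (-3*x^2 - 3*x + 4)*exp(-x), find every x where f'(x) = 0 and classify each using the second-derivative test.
f'(x) = (3*x^2 - 3*x - 7)*exp(-x)

Solve f'(x) = 0:
  f'(x) = (3*x^2 - 3*x - 7)·exp(-x) and exp(-x) > 0 for every x, so f'(x) = 0 ⇔ 3*x^2 - 3*x - 7 = 0.
  3*x^2 - 3*x - 7 = 0 has no rational roots; quadratic formula: x = (3 ± √93)/6.
  ⇒ x = 1/2 - sqrt(93)/6 ≈ -1.1073, 1/2 + sqrt(93)/6 ≈ 2.1073

f''(x) = (-3*x^2 + 9*x + 4)*exp(-x)
Second-derivative test at each critical point:
  f''(-1.1073) = -29.1827 < 0 → local maximum
  f''(2.1073) = 1.1724 > 0 → local minimum

Critical points: x = 1/2 - sqrt(93)/6 ≈ -1.1073 (local maximum); x = 1/2 + sqrt(93)/6 ≈ 2.1073 (local minimum)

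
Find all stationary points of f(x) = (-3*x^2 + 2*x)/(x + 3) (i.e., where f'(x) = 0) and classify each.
f'(x) = 3*(-x^2 - 6*x + 2)/(x^2 + 6*x + 9)

Solve f'(x) = 0:
  f'(x) = -3*(x^2 + 6*x - 2)/(x + 3)^2; the denominator is positive wherever f is defined, so f'(x) = 0 ⇔ -3*x^2 - 18*x + 6 = 0.
  Factor: -3*x^2 - 18*x + 6 = -3*(x^2 + 6*x - 2); x^2 + 6*x - 2 = 0 has no rational roots; quadratic formula: x = (-6 ± √44)/2.
  ⇒ x = -sqrt(11) - 3 ≈ -6.3166, -3 + sqrt(11) ≈ 0.3166

f''(x) = -66/(x^3 + 9*x^2 + 27*x + 27)
Second-derivative test at each critical point:
  f''(-6.3166) = 1.8091 > 0 → local minimum
  f''(0.3166) = -1.8091 < 0 → local maximum

Critical points: x = -sqrt(11) - 3 ≈ -6.3166 (local minimum); x = -3 + sqrt(11) ≈ 0.3166 (local maximum)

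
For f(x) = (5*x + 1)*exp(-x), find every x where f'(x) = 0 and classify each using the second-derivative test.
f'(x) = (4 - 5*x)*exp(-x)

Solve f'(x) = 0:
  f'(x) = (4 - 5*x)·exp(-x) and exp(-x) > 0 for every x, so f'(x) = 0 ⇔ 4 - 5*x = 0.
  4 - 5*x = 0.
  ⇒ x = 4/5

f''(x) = (5*x - 9)*exp(-x)
Second-derivative test at each critical point:
  f''(4/5) = -2.2466 < 0 → local maximum

Critical points: x = 4/5 (local maximum)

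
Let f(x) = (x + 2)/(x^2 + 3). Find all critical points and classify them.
f'(x) = (x^2 - 2*x*(x + 2) + 3)/(x^2 + 3)^2

Solve f'(x) = 0:
  f'(x) = -(x^2 + 4*x - 3)/(x^2 + 3)^2; the denominator is positive wherever f is defined, so f'(x) = 0 ⇔ -x^2 - 4*x + 3 = 0.
  x^2 + 4*x - 3 = 0 has no rational roots; quadratic formula: x = (-4 ± √28)/2.
  ⇒ x = -sqrt(7) - 2 ≈ -4.6458, -2 + sqrt(7) ≈ 0.6458

f''(x) = 2*(4*x^2*(x + 2) - (3*x + 2)*(x^2 + 3))/(x^2 + 3)^3
Second-derivative test at each critical point:
  f''(-4.6458) = 0.0088 > 0 → local minimum
  f''(0.6458) = -0.4532 < 0 → local maximum

Critical points: x = -sqrt(7) - 2 ≈ -4.6458 (local minimum); x = -2 + sqrt(7) ≈ 0.6458 (local maximum)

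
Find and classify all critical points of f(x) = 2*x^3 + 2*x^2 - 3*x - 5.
f'(x) = 6*x^2 + 4*x - 3

Solve f'(x) = 0:
  6*x^2 + 4*x - 3 = 0 has no rational roots; quadratic formula: x = (-4 ± √88)/12.
  ⇒ x = -sqrt(22)/6 - 1/3 ≈ -1.1151, -1/3 + sqrt(22)/6 ≈ 0.4484

f''(x) = 12*x + 4
Second-derivative test at each critical point:
  f''(-1.1151) = -9.3808 < 0 → local maximum
  f''(0.4484) = 9.3808 > 0 → local minimum

Critical points: x = -sqrt(22)/6 - 1/3 ≈ -1.1151 (local maximum); x = -1/3 + sqrt(22)/6 ≈ 0.4484 (local minimum)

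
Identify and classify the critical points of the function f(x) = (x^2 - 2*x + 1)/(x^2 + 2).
f'(x) = 2*(x^2 + x - 2)/(x^4 + 4*x^2 + 4)

Solve f'(x) = 0:
  f'(x) = 2*(x - 1)*(x + 2)/(x^2 + 2)^2; the denominator is positive wherever f is defined, so f'(x) = 0 ⇔ 2*x^2 + 2*x - 4 = 0.
  Factor: 2*x^2 + 2*x - 4 = 2*(x - 1)*(x + 2) = 0.
  ⇒ x = -2, 1

f''(x) = 2*(-2*x^3 - 3*x^2 + 12*x + 2)/(x^6 + 6*x^4 + 12*x^2 + 8)
Second-derivative test at each critical point:
  f''(-2) = -1/6 < 0 → local maximum
  f''(1) = 2/3 > 0 → local minimum

Critical points: x = -2 (local maximum); x = 1 (local minimum)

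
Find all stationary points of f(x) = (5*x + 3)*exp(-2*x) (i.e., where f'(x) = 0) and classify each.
f'(x) = (-10*x - 1)*exp(-2*x)

Solve f'(x) = 0:
  f'(x) = (-10*x - 1)·exp(-2*x) and exp(-2*x) > 0 for every x, so f'(x) = 0 ⇔ -10*x - 1 = 0.
  -10*x - 1 = 0.
  ⇒ x = -1/10

f''(x) = 4*(5*x - 2)*exp(-2*x)
Second-derivative test at each critical point:
  f''(-1/10) = -12.2140 < 0 → local maximum

Critical points: x = -1/10 (local maximum)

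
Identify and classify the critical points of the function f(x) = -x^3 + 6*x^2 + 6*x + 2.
f'(x) = -3*x^2 + 12*x + 6

Solve f'(x) = 0:
  Factor: -3*x^2 + 12*x + 6 = -3*(x^2 - 4*x - 2); x^2 - 4*x - 2 = 0 has no rational roots; quadratic formula: x = (4 ± √24)/2.
  ⇒ x = 2 - sqrt(6) ≈ -0.4495, 2 + sqrt(6) ≈ 4.4495

f''(x) = 12 - 6*x
Second-derivative test at each critical point:
  f''(-0.4495) = 14.6969 > 0 → local minimum
  f''(4.4495) = -14.6969 < 0 → local maximum

Critical points: x = 2 - sqrt(6) ≈ -0.4495 (local minimum); x = 2 + sqrt(6) ≈ 4.4495 (local maximum)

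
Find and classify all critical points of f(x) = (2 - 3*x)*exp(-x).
f'(x) = (3*x - 5)*exp(-x)

Solve f'(x) = 0:
  f'(x) = (3*x - 5)·exp(-x) and exp(-x) > 0 for every x, so f'(x) = 0 ⇔ 3*x - 5 = 0.
  3*x - 5 = 0.
  ⇒ x = 5/3

f''(x) = (8 - 3*x)*exp(-x)
Second-derivative test at each critical point:
  f''(5/3) = 0.5666 > 0 → local minimum

Critical points: x = 5/3 (local minimum)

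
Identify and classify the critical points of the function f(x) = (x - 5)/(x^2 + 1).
f'(x) = (x^2 - 2*x*(x - 5) + 1)/(x^2 + 1)^2

Solve f'(x) = 0:
  f'(x) = -(x^2 - 10*x - 1)/(x^2 + 1)^2; the denominator is positive wherever f is defined, so f'(x) = 0 ⇔ -x^2 + 10*x + 1 = 0.
  x^2 - 10*x - 1 = 0 has no rational roots; quadratic formula: x = (10 ± √104)/2.
  ⇒ x = 5 - sqrt(26) ≈ -0.0990, 5 + sqrt(26) ≈ 10.0990

f''(x) = 2*(4*x^2*(x - 5) + (5 - 3*x)*(x^2 + 1))/(x^2 + 1)^3
Second-derivative test at each critical point:
  f''(-0.0990) = 10.0010 > 0 → local minimum
  f''(10.0990) = -0.0010 < 0 → local maximum

Critical points: x = 5 - sqrt(26) ≈ -0.0990 (local minimum); x = 5 + sqrt(26) ≈ 10.0990 (local maximum)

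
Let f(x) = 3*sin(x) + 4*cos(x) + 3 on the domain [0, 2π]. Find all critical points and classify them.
f'(x) = -4*sin(x) + 3*cos(x)

Solve f'(x) = 0 on [0, 2π]:
  f'(x) = 0 ⇔ 3*cos(x) = 4*sin(x) ⇔ tan(x) = 3/4, i.e. x = arctan(3/4) + nπ; keep the solutions lying in [0, 2π].
  ⇒ x = atan(3/4) ≈ 0.6435, atan(3/4) + pi ≈ 3.7851

f''(x) = -3*sin(x) - 4*cos(x)
Second-derivative test at each critical point:
  f''(0.6435) = -5 < 0 → local maximum
  f''(3.7851) = 5 > 0 → local minimum

Critical points: x = atan(3/4) ≈ 0.6435 (local maximum); x = atan(3/4) + pi ≈ 3.7851 (local minimum)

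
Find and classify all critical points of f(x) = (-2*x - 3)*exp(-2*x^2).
f'(x) = 2*(2*x*(2*x + 3) - 1)*exp(-2*x^2)

Solve f'(x) = 0:
  f'(x) = (8*x^2 + 12*x - 2)·exp(-2*x^2) and exp(-2*x^2) > 0 for every x, so f'(x) = 0 ⇔ 8*x^2 + 12*x - 2 = 0.
  Factor: 8*x^2 + 12*x - 2 = 2*(4*x^2 + 6*x - 1); 4*x^2 + 6*x - 1 = 0 has no rational roots; quadratic formula: x = (-6 ± √52)/8.
  ⇒ x = -sqrt(13)/4 - 3/4 ≈ -1.6514, -3/4 + sqrt(13)/4 ≈ 0.1514

f''(x) = 4*(-8*x^3 - 12*x^2 + 6*x + 3)*exp(-2*x^2)
Second-derivative test at each critical point:
  f''(-1.6514) = -0.0617 < 0 → local maximum
  f''(0.1514) = 13.7761 > 0 → local minimum

Critical points: x = -sqrt(13)/4 - 3/4 ≈ -1.6514 (local maximum); x = -3/4 + sqrt(13)/4 ≈ 0.1514 (local minimum)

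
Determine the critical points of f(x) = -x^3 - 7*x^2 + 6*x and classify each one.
f'(x) = -3*x^2 - 14*x + 6

Solve f'(x) = 0:
  3*x^2 + 14*x - 6 = 0 has no rational roots; quadratic formula: x = (-14 ± √268)/6.
  ⇒ x = -sqrt(67)/3 - 7/3 ≈ -5.0618, -7/3 + sqrt(67)/3 ≈ 0.3951

f''(x) = -6*x - 14
Second-derivative test at each critical point:
  f''(-5.0618) = 16.3707 > 0 → local minimum
  f''(0.3951) = -16.3707 < 0 → local maximum

Critical points: x = -sqrt(67)/3 - 7/3 ≈ -5.0618 (local minimum); x = -7/3 + sqrt(67)/3 ≈ 0.3951 (local maximum)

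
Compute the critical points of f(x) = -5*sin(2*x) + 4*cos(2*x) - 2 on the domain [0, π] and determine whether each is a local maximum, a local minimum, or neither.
f'(x) = -8*sin(2*x) - 10*cos(2*x)

Solve f'(x) = 0 on [0, π]:
  f'(x) = 0 ⇔ -5*cos(2*x) = 4*sin(2*x) ⇔ tan(2*x) = -5/4, i.e. 2*x = arctan(-5/4) + nπ; keep the solutions lying in [0, π].
  ⇒ x = -atan(5/4)/2 + pi/2 ≈ 1.1228, pi - atan(5/4)/2 ≈ 2.6936

f''(x) = 20*sin(2*x) - 16*cos(2*x)
Second-derivative test at each critical point:
  f''(1.1228) = 25.6125 > 0 → local minimum
  f''(2.6936) = -25.6125 < 0 → local maximum

Critical points: x = -atan(5/4)/2 + pi/2 ≈ 1.1228 (local minimum); x = pi - atan(5/4)/2 ≈ 2.6936 (local maximum)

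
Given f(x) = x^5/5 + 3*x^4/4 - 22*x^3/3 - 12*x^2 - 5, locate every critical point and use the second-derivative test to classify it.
f'(x) = x*(x^3 + 3*x^2 - 22*x - 24)

Solve f'(x) = 0:
  Factor: x^4 + 3*x^3 - 22*x^2 - 24*x = x*(x - 4)*(x + 1)*(x + 6) = 0.
  ⇒ x = -6, -1, 0, 4

f''(x) = 4*x^3 + 9*x^2 - 44*x - 24
Second-derivative test at each critical point:
  f''(-6) = -300 < 0 → local maximum
  f''(-1) = 25 > 0 → local minimum
  f''(0) = -24 < 0 → local maximum
  f''(4) = 200 > 0 → local minimum

Critical points: x = -6 (local maximum); x = -1 (local minimum); x = 0 (local maximum); x = 4 (local minimum)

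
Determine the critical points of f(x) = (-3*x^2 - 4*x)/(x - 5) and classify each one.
f'(x) = (-3*x^2 + 30*x + 20)/(x^2 - 10*x + 25)

Solve f'(x) = 0:
  f'(x) = -(3*x^2 - 30*x - 20)/(x - 5)^2; the denominator is positive wherever f is defined, so f'(x) = 0 ⇔ -3*x^2 + 30*x + 20 = 0.
  3*x^2 - 30*x - 20 = 0 has no rational roots; quadratic formula: x = (30 ± √1140)/6.
  ⇒ x = 5 - sqrt(285)/3 ≈ -0.6273, 5 + sqrt(285)/3 ≈ 10.6273

f''(x) = -190/(x^3 - 15*x^2 + 75*x - 125)
Second-derivative test at each critical point:
  f''(-0.6273) = 1.0662 > 0 → local minimum
  f''(10.6273) = -1.0662 < 0 → local maximum

Critical points: x = 5 - sqrt(285)/3 ≈ -0.6273 (local minimum); x = 5 + sqrt(285)/3 ≈ 10.6273 (local maximum)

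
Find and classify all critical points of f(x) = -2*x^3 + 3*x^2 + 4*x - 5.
f'(x) = -6*x^2 + 6*x + 4

Solve f'(x) = 0:
  Factor: -6*x^2 + 6*x + 4 = -2*(3*x^2 - 3*x - 2); 3*x^2 - 3*x - 2 = 0 has no rational roots; quadratic formula: x = (3 ± √33)/6.
  ⇒ x = 1/2 - sqrt(33)/6 ≈ -0.4574, 1/2 + sqrt(33)/6 ≈ 1.4574

f''(x) = 6 - 12*x
Second-derivative test at each critical point:
  f''(-0.4574) = 11.4891 > 0 → local minimum
  f''(1.4574) = -11.4891 < 0 → local maximum

Critical points: x = 1/2 - sqrt(33)/6 ≈ -0.4574 (local minimum); x = 1/2 + sqrt(33)/6 ≈ 1.4574 (local maximum)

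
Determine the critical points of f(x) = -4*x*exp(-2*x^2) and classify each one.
f'(x) = 4*(4*x^2 - 1)*exp(-2*x^2)

Solve f'(x) = 0:
  f'(x) = (16*x^2 - 4)·exp(-2*x^2) and exp(-2*x^2) > 0 for every x, so f'(x) = 0 ⇔ 16*x^2 - 4 = 0.
  Factor: 16*x^2 - 4 = 4*(2*x - 1)*(2*x + 1) = 0.
  ⇒ x = -1/2, 1/2

f''(x) = (-64*x^3 + 48*x)*exp(-2*x^2)
Second-derivative test at each critical point:
  f''(-1/2) = -9.7045 < 0 → local maximum
  f''(1/2) = 9.7045 > 0 → local minimum

Critical points: x = -1/2 (local maximum); x = 1/2 (local minimum)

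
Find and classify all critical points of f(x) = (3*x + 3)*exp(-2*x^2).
f'(x) = 3*(-4*x*(x + 1) + 1)*exp(-2*x^2)

Solve f'(x) = 0:
  f'(x) = (-12*x^2 - 12*x + 3)·exp(-2*x^2) and exp(-2*x^2) > 0 for every x, so f'(x) = 0 ⇔ -12*x^2 - 12*x + 3 = 0.
  Factor: -12*x^2 - 12*x + 3 = -3*(4*x^2 + 4*x - 1); 4*x^2 + 4*x - 1 = 0 has no rational roots; quadratic formula: x = (-4 ± √32)/8.
  ⇒ x = -sqrt(2)/2 - 1/2 ≈ -1.2071, -1/2 + sqrt(2)/2 ≈ 0.2071

f''(x) = 12*(4*x^2*(x + 1) - 3*x - 1)*exp(-2*x^2)
Second-derivative test at each critical point:
  f''(-1.2071) = 0.9206 > 0 → local minimum
  f''(0.2071) = -15.5754 < 0 → local maximum

Critical points: x = -sqrt(2)/2 - 1/2 ≈ -1.2071 (local minimum); x = -1/2 + sqrt(2)/2 ≈ 0.2071 (local maximum)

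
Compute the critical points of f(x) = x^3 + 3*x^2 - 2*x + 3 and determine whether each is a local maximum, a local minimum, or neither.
f'(x) = 3*x^2 + 6*x - 2

Solve f'(x) = 0:
  3*x^2 + 6*x - 2 = 0 has no rational roots; quadratic formula: x = (-6 ± √60)/6.
  ⇒ x = -sqrt(15)/3 - 1 ≈ -2.2910, -1 + sqrt(15)/3 ≈ 0.2910

f''(x) = 6*x + 6
Second-derivative test at each critical point:
  f''(-2.2910) = -7.7460 < 0 → local maximum
  f''(0.2910) = 7.7460 > 0 → local minimum

Critical points: x = -sqrt(15)/3 - 1 ≈ -2.2910 (local maximum); x = -1 + sqrt(15)/3 ≈ 0.2910 (local minimum)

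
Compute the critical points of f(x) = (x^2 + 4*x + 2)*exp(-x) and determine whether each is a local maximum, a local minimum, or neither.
f'(x) = (-x^2 - 2*x + 2)*exp(-x)

Solve f'(x) = 0:
  f'(x) = (-x^2 - 2*x + 2)·exp(-x) and exp(-x) > 0 for every x, so f'(x) = 0 ⇔ -x^2 - 2*x + 2 = 0.
  x^2 + 2*x - 2 = 0 has no rational roots; quadratic formula: x = (-2 ± √12)/2.
  ⇒ x = -sqrt(3) - 1 ≈ -2.7321, -1 + sqrt(3) ≈ 0.7321

f''(x) = (x^2 - 4)*exp(-x)
Second-derivative test at each critical point:
  f''(-2.7321) = 53.2237 > 0 → local minimum
  f''(0.7321) = -1.6660 < 0 → local maximum

Critical points: x = -sqrt(3) - 1 ≈ -2.7321 (local minimum); x = -1 + sqrt(3) ≈ 0.7321 (local maximum)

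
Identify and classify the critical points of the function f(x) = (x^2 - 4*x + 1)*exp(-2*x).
f'(x) = 2*(-x^2 + 5*x - 3)*exp(-2*x)

Solve f'(x) = 0:
  f'(x) = (-2*x^2 + 10*x - 6)·exp(-2*x) and exp(-2*x) > 0 for every x, so f'(x) = 0 ⇔ -2*x^2 + 10*x - 6 = 0.
  Factor: -2*x^2 + 10*x - 6 = -2*(x^2 - 5*x + 3); x^2 - 5*x + 3 = 0 has no rational roots; quadratic formula: x = (5 ± √13)/2.
  ⇒ x = 5/2 - sqrt(13)/2 ≈ 0.6972, sqrt(13)/2 + 5/2 ≈ 4.3028

f''(x) = 2*(2*x^2 - 12*x + 11)*exp(-2*x)
Second-derivative test at each critical point:
  f''(0.6972) = 1.7881 > 0 → local minimum
  f''(4.3028) = -0.0013 < 0 → local maximum

Critical points: x = 5/2 - sqrt(13)/2 ≈ 0.6972 (local minimum); x = sqrt(13)/2 + 5/2 ≈ 4.3028 (local maximum)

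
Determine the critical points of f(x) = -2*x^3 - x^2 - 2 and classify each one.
f'(x) = 2*x*(-3*x - 1)

Solve f'(x) = 0:
  Factor: -6*x^2 - 2*x = -2*x*(3*x + 1) = 0.
  ⇒ x = -1/3, 0

f''(x) = -12*x - 2
Second-derivative test at each critical point:
  f''(-1/3) = 2 > 0 → local minimum
  f''(0) = -2 < 0 → local maximum

Critical points: x = -1/3 (local minimum); x = 0 (local maximum)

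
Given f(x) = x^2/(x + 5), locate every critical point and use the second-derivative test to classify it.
f'(x) = x*(x + 10)/(x^2 + 10*x + 25)

Solve f'(x) = 0:
  f'(x) = x*(x + 10)/(x + 5)^2; the denominator is positive wherever f is defined, so f'(x) = 0 ⇔ x^2 + 10*x = 0.
  Factor: x^2 + 10*x = x*(x + 10) = 0.
  ⇒ x = -10, 0

f''(x) = 50/(x^3 + 15*x^2 + 75*x + 125)
Second-derivative test at each critical point:
  f''(-10) = -2/5 < 0 → local maximum
  f''(0) = 2/5 > 0 → local minimum

Critical points: x = -10 (local maximum); x = 0 (local minimum)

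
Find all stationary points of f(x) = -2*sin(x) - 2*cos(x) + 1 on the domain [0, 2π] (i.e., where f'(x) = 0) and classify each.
f'(x) = -2*sqrt(2)*cos(x + pi/4)

Solve f'(x) = 0 on [0, 2π]:
  f'(x) = 0 ⇔ -2*cos(x) = -2*sin(x) ⇔ tan(x) = 1, i.e. x = arctan(1) + nπ; keep the solutions lying in [0, 2π].
  ⇒ x = pi/4 ≈ 0.7854, 5*pi/4 ≈ 3.9270

f''(x) = 2*sqrt(2)*sin(x + pi/4)
Second-derivative test at each critical point:
  f''(0.7854) = 2.8284 > 0 → local minimum
  f''(3.9270) = -2.8284 < 0 → local maximum

Critical points: x = pi/4 ≈ 0.7854 (local minimum); x = 5*pi/4 ≈ 3.9270 (local maximum)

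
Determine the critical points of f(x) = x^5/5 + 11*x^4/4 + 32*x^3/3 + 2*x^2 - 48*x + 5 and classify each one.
f'(x) = x^4 + 11*x^3 + 32*x^2 + 4*x - 48

Solve f'(x) = 0:
  Factor: x^4 + 11*x^3 + 32*x^2 + 4*x - 48 = (x - 1)*(x + 2)*(x + 4)*(x + 6) = 0.
  ⇒ x = -6, -4, -2, 1

f''(x) = 4*x^3 + 33*x^2 + 64*x + 4
Second-derivative test at each critical point:
  f''(-6) = -56 < 0 → local maximum
  f''(-4) = 20 > 0 → local minimum
  f''(-2) = -24 < 0 → local maximum
  f''(1) = 105 > 0 → local minimum

Critical points: x = -6 (local maximum); x = -4 (local minimum); x = -2 (local maximum); x = 1 (local minimum)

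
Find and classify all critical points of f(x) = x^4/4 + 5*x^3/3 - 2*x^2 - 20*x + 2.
f'(x) = x^3 + 5*x^2 - 4*x - 20

Solve f'(x) = 0:
  Factor: x^3 + 5*x^2 - 4*x - 20 = (x - 2)*(x + 2)*(x + 5) = 0.
  ⇒ x = -5, -2, 2

f''(x) = 3*x^2 + 10*x - 4
Second-derivative test at each critical point:
  f''(-5) = 21 > 0 → local minimum
  f''(-2) = -12 < 0 → local maximum
  f''(2) = 28 > 0 → local minimum

Critical points: x = -5 (local minimum); x = -2 (local maximum); x = 2 (local minimum)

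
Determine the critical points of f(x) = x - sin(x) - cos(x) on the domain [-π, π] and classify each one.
f'(x) = sin(x) - cos(x) + 1

Solve f'(x) = 0 on [-π, π]:
  f'(x) = 0 ⇔ sin(x) - cos(x) = -1. Write the left side as R·cos(x + φ) with R = √((-1)² + (-1)²) = sqrt(2), cos φ = -sqrt(2)/2, sin φ = -sqrt(2)/2; then cos(x + φ) = -sqrt(2)/2. Solve for x and keep the solutions lying in [-π, π].
  ⇒ x = -pi/2 ≈ -1.5708, 0

f''(x) = sin(x) + cos(x)
Second-derivative test at each critical point:
  f''(-1.5708) = -1 < 0 → local maximum
  f''(0) = 1 > 0 → local minimum

Critical points: x = -pi/2 ≈ -1.5708 (local maximum); x = 0 (local minimum)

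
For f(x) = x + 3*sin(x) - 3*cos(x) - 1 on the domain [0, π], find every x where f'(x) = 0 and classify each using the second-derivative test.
f'(x) = 3*sqrt(2)*sin(x + pi/4) + 1

Solve f'(x) = 0 on [0, π]:
  f'(x) = 0 ⇔ 3*sin(x) + 3*cos(x) = -1. Write the left side as R·cos(x + φ) with R = √(3² + (-3)²) = 3*sqrt(2), cos φ = sqrt(2)/2, sin φ = -sqrt(2)/2; then cos(x + φ) = -sqrt(2)/6. Solve for x and keep the solutions lying in [0, π].
  ⇒ x = atan((-1 + sqrt(17))/(-sqrt(17) - 1)) + pi ≈ 2.5941

f''(x) = 3*sqrt(2)*cos(x + pi/4)
Second-derivative test at each critical point:
  f''(2.5941) = -4.1231 < 0 → local maximum

Critical points: x = atan((-1 + sqrt(17))/(-sqrt(17) - 1)) + pi ≈ 2.5941 (local maximum)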